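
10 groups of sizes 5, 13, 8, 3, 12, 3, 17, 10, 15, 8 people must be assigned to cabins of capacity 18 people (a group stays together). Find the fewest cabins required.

Total = 17 + 15 + 13 + 12 + 10 + 8 + 8 + 5 + 3 + 3 = 94 people.
Lower bound: ⌈94/18⌉ = 6 cabins.
A packing using 6 cabins:
  cabin 1: 17 = 17
  cabin 2: 15 + 3 = 18
  cabin 3: 13 + 5 = 18
  cabin 4: 12 + 3 = 15
  cabin 5: 10 + 8 = 18
  cabin 6: 8 = 8
This matches the lower bound, so 6 is optimal.

6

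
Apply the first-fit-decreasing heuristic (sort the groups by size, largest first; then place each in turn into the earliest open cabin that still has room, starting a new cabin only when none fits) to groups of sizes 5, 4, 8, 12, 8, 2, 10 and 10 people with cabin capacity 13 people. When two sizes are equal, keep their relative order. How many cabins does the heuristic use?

Sorted descending: 12, 10, 10, 8, 8, 5, 4, 2.
  12 → cabin 1 (new)  [load 12/13]
  10 → cabin 2 (new)  [load 10/13]
  10 → cabin 3 (new)  [load 10/13]
  8 → cabin 4 (new)  [load 8/13]
  8 → cabin 5 (new)  [load 8/13]
  5 → cabin 4  [load 13/13]
  4 → cabin 5  [load 12/13]
  2 → cabin 2  [load 12/13]
5 cabins opened.

5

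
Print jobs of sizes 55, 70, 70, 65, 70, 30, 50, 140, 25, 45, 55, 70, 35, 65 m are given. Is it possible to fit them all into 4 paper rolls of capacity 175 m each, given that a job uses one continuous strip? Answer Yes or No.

No

Total = 845 m; ⌈845/175⌉ = 5.
At least 5 paper rolls are required, but only 4 are allowed.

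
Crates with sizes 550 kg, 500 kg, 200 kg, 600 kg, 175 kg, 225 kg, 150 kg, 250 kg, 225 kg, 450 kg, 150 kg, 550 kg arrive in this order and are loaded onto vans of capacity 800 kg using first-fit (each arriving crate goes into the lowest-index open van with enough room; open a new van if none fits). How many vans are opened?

  550 → van 1 (new)  [load 550/800]
  500 → van 2 (new)  [load 500/800]
  200 → van 1  [load 750/800]
  600 → van 3 (new)  [load 600/800]
  175 → van 2  [load 675/800]
  225 → van 4 (new)  [load 225/800]
  150 → van 3  [load 750/800]
  250 → van 4  [load 475/800]
  225 → van 4  [load 700/800]
  450 → van 5 (new)  [load 450/800]
  150 → van 5  [load 600/800]
  550 → van 6 (new)  [load 550/800]
6 vans opened.

6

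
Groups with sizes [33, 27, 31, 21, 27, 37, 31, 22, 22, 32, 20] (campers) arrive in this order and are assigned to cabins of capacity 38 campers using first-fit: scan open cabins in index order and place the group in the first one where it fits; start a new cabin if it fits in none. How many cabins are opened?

  33 → cabin 1 (new)  [load 33/38]
  27 → cabin 2 (new)  [load 27/38]
  31 → cabin 3 (new)  [load 31/38]
  21 → cabin 4 (new)  [load 21/38]
  27 → cabin 5 (new)  [load 27/38]
  37 → cabin 6 (new)  [load 37/38]
  31 → cabin 7 (new)  [load 31/38]
  22 → cabin 8 (new)  [load 22/38]
  22 → cabin 9 (new)  [load 22/38]
  32 → cabin 10 (new)  [load 32/38]
  20 → cabin 11 (new)  [load 20/38]
11 cabins opened.

11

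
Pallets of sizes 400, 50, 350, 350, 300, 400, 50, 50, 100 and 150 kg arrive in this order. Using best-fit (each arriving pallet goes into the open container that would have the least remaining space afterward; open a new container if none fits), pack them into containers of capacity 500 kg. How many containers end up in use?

  400 → container 1 (new)  [load 400/500]
  50 → container 1  [load 450/500]
  350 → container 2 (new)  [load 350/500]
  350 → container 3 (new)  [load 350/500]
  300 → container 4 (new)  [load 300/500]
  400 → container 5 (new)  [load 400/500]
  50 → container 1  [load 500/500]
  50 → container 5  [load 450/500]
  100 → container 2  [load 450/500]
  150 → container 3  [load 500/500]
5 containers opened.

5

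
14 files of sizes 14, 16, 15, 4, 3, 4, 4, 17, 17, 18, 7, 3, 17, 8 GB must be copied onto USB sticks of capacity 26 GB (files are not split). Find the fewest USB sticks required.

7

Total = 18 + 17 + 17 + 17 + 16 + 15 + 14 + 8 + 7 + 4 + 4 + 4 + 3 + 3 = 147 GB.
Lower bound: ⌈147/26⌉ = 6 USB sticks.
Also, 7 files each exceed 13 GB, and no two of those can share a USB stick, so at least 7 USB sticks are needed.
A packing using 7 USB sticks:
  USB stick 1: 18 + 8 = 26
  USB stick 2: 17 + 7 = 24
  USB stick 3: 17 + 4 + 4 = 25
  USB stick 4: 17 + 4 + 3 = 24
  USB stick 5: 16 + 3 = 19
  USB stick 6: 15 = 15
  USB stick 7: 14 = 14
This matches the lower bound, so 7 is optimal.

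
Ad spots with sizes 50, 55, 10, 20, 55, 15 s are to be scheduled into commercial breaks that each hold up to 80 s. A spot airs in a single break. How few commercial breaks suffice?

Total = 55 + 55 + 50 + 20 + 15 + 10 = 205 s.
Lower bound: ⌈205/80⌉ = 3 commercial breaks.
A packing using 3 commercial breaks:
  break 1: 55 + 20 = 75
  break 2: 55 + 15 + 10 = 80
  break 3: 50 = 50
This matches the lower bound, so 3 is optimal.

3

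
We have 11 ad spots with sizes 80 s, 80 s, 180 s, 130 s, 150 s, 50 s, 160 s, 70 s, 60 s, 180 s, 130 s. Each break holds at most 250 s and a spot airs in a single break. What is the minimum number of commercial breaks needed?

6

Total = 180 + 180 + 160 + 150 + 130 + 130 + 80 + 80 + 70 + 60 + 50 = 1270 s.
Lower bound: ⌈1270/250⌉ = 6 commercial breaks.
A packing using 6 commercial breaks:
  break 1: 180 + 70 = 250
  break 2: 180 + 60 = 240
  break 3: 160 + 80 = 240
  break 4: 150 + 80 = 230
  break 5: 130 + 50 = 180
  break 6: 130 = 130
This matches the lower bound, so 6 is optimal.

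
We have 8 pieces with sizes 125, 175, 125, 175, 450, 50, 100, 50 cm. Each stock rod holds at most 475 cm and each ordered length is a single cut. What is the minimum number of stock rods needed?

3

Total = 450 + 175 + 175 + 125 + 125 + 100 + 50 + 50 = 1250 cm.
Lower bound: ⌈1250/475⌉ = 3 stock rods.
A packing using 3 stock rods:
  stock rod 1: 450 = 450
  stock rod 2: 175 + 175 + 125 = 475
  stock rod 3: 125 + 100 + 50 + 50 = 325
This matches the lower bound, so 3 is optimal.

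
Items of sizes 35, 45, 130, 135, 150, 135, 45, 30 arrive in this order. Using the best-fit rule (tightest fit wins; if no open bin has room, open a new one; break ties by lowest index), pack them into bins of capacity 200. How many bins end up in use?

5

  35 → bin 1 (new)  [load 35/200]
  45 → bin 1  [load 80/200]
  130 → bin 2 (new)  [load 130/200]
  135 → bin 3 (new)  [load 135/200]
  150 → bin 4 (new)  [load 150/200]
  135 → bin 5 (new)  [load 135/200]
  45 → bin 4  [load 195/200]
  30 → bin 3  [load 165/200]
5 bins opened.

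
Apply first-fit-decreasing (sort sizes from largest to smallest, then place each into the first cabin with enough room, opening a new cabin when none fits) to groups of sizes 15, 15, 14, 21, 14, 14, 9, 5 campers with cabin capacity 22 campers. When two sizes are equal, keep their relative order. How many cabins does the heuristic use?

7

Sorted descending: 21, 15, 15, 14, 14, 14, 9, 5.
  21 → cabin 1 (new)  [load 21/22]
  15 → cabin 2 (new)  [load 15/22]
  15 → cabin 3 (new)  [load 15/22]
  14 → cabin 4 (new)  [load 14/22]
  14 → cabin 5 (new)  [load 14/22]
  14 → cabin 6 (new)  [load 14/22]
  9 → cabin 7 (new)  [load 9/22]
  5 → cabin 2  [load 20/22]
7 cabins opened.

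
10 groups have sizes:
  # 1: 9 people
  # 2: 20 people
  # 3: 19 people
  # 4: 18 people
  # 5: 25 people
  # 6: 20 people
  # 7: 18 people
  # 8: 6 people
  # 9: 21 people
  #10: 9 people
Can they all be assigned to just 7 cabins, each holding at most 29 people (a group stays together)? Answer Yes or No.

Yes

A valid assignment using 7 cabins:
  cabin 1: 25 = 25
  cabin 2: 21 + 6 = 27
  cabin 3: 20 + 9 = 29
  cabin 4: 20 + 9 = 29
  cabin 5: 19 = 19
  cabin 6: 18 = 18
  cabin 7: 18 = 18
Every load is within 29 people, so 7 cabins suffice.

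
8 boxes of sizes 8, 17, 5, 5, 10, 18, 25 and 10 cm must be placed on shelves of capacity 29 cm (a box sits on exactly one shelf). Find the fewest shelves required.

Total = 25 + 18 + 17 + 10 + 10 + 8 + 5 + 5 = 98 cm.
Lower bound: ⌈98/29⌉ = 4 shelves.
A packing using 4 shelves:
  shelf 1: 25 = 25
  shelf 2: 18 + 10 = 28
  shelf 3: 17 + 10 = 27
  shelf 4: 8 + 5 + 5 = 18
This matches the lower bound, so 4 is optimal.

4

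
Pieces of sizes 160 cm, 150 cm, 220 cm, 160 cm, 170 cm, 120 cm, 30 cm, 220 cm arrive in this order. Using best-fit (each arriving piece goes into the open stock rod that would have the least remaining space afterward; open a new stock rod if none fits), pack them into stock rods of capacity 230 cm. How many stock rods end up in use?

  160 → stock rod 1 (new)  [load 160/230]
  150 → stock rod 2 (new)  [load 150/230]
  220 → stock rod 3 (new)  [load 220/230]
  160 → stock rod 4 (new)  [load 160/230]
  170 → stock rod 5 (new)  [load 170/230]
  120 → stock rod 6 (new)  [load 120/230]
  30 → stock rod 5  [load 200/230]
  220 → stock rod 7 (new)  [load 220/230]
7 stock rods opened.

7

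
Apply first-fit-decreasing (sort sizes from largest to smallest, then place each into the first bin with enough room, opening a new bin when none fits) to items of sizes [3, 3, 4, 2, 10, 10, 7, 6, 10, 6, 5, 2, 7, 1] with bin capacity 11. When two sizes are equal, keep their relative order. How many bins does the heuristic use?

Sorted descending: 10, 10, 10, 7, 7, 6, 6, 5, 4, 3, 3, 2, 2, 1.
  10 → bin 1 (new)  [load 10/11]
  10 → bin 2 (new)  [load 10/11]
  10 → bin 3 (new)  [load 10/11]
  7 → bin 4 (new)  [load 7/11]
  7 → bin 5 (new)  [load 7/11]
  6 → bin 6 (new)  [load 6/11]
  6 → bin 7 (new)  [load 6/11]
  5 → bin 6  [load 11/11]
  4 → bin 4  [load 11/11]
  3 → bin 5  [load 10/11]
  3 → bin 7  [load 9/11]
  2 → bin 7  [load 11/11]
  2 → bin 8 (new)  [load 2/11]
  1 → bin 1  [load 11/11]
8 bins opened.

8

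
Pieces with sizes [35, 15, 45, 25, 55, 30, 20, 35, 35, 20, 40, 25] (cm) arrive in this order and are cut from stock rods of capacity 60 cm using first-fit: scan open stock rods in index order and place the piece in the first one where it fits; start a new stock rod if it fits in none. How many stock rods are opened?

8

  35 → stock rod 1 (new)  [load 35/60]
  15 → stock rod 1  [load 50/60]
  45 → stock rod 2 (new)  [load 45/60]
  25 → stock rod 3 (new)  [load 25/60]
  55 → stock rod 4 (new)  [load 55/60]
  30 → stock rod 3  [load 55/60]
  20 → stock rod 5 (new)  [load 20/60]
  35 → stock rod 5  [load 55/60]
  35 → stock rod 6 (new)  [load 35/60]
  20 → stock rod 6  [load 55/60]
  40 → stock rod 7 (new)  [load 40/60]
  25 → stock rod 8 (new)  [load 25/60]
8 stock rods opened.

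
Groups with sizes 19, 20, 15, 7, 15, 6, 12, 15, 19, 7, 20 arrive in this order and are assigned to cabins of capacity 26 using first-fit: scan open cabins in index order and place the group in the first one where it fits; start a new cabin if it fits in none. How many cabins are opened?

  19 → cabin 1 (new)  [load 19/26]
  20 → cabin 2 (new)  [load 20/26]
  15 → cabin 3 (new)  [load 15/26]
  7 → cabin 1  [load 26/26]
  15 → cabin 4 (new)  [load 15/26]
  6 → cabin 2  [load 26/26]
  12 → cabin 5 (new)  [load 12/26]
  15 → cabin 6 (new)  [load 15/26]
  19 → cabin 7 (new)  [load 19/26]
  7 → cabin 3  [load 22/26]
  20 → cabin 8 (new)  [load 20/26]
8 cabins opened.

8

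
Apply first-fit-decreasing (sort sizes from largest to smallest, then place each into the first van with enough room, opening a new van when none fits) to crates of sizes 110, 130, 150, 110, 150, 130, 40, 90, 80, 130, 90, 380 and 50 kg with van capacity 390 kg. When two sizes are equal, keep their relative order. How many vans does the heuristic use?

Sorted descending: 380, 150, 150, 130, 130, 130, 110, 110, 90, 90, 80, 50, 40.
  380 → van 1 (new)  [load 380/390]
  150 → van 2 (new)  [load 150/390]
  150 → van 2  [load 300/390]
  130 → van 3 (new)  [load 130/390]
  130 → van 3  [load 260/390]
  130 → van 3  [load 390/390]
  110 → van 4 (new)  [load 110/390]
  110 → van 4  [load 220/390]
  90 → van 2  [load 390/390]
  90 → van 4  [load 310/390]
  80 → van 4  [load 390/390]
  50 → van 5 (new)  [load 50/390]
  40 → van 5  [load 90/390]
5 vans opened.

5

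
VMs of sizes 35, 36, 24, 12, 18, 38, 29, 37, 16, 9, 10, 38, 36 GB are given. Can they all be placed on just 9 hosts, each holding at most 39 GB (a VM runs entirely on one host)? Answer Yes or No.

Total = 338 GB; ⌈338/39⌉ = 9.
The bound of 9 does not rule out 9, but exhaustive search shows no assignment into 9 hosts of capacity 39 GB exists — the minimum is 10.

No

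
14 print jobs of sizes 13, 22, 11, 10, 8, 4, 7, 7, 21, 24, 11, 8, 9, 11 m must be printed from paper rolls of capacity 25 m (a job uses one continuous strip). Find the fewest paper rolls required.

Total = 24 + 22 + 21 + 13 + 11 + 11 + 11 + 10 + 9 + 8 + 8 + 7 + 7 + 4 = 166 m.
Lower bound: ⌈166/25⌉ = 7 paper rolls.
A packing using 7 paper rolls:
  roll 1: 24 = 24
  roll 2: 22 = 22
  roll 3: 21 + 4 = 25
  roll 4: 13 + 11 = 24
  roll 5: 11 + 11 = 22
  roll 6: 10 + 8 + 7 = 25
  roll 7: 9 + 8 + 7 = 24
This matches the lower bound, so 7 is optimal.

7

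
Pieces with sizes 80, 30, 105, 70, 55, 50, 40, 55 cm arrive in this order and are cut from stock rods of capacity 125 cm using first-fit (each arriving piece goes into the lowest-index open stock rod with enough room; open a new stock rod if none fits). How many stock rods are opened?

  80 → stock rod 1 (new)  [load 80/125]
  30 → stock rod 1  [load 110/125]
  105 → stock rod 2 (new)  [load 105/125]
  70 → stock rod 3 (new)  [load 70/125]
  55 → stock rod 3  [load 125/125]
  50 → stock rod 4 (new)  [load 50/125]
  40 → stock rod 4  [load 90/125]
  55 → stock rod 5 (new)  [load 55/125]
5 stock rods opened.

5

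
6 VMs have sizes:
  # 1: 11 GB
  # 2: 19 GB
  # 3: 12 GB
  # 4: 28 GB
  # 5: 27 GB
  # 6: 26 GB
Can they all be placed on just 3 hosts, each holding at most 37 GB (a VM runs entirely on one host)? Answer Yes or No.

Total = 123 GB; ⌈123/37⌉ = 4.
At least 4 hosts are required, but only 3 are allowed.

No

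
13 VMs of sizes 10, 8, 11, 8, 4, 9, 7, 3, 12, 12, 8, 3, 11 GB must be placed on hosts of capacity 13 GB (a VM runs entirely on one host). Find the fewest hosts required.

Total = 12 + 12 + 11 + 11 + 10 + 9 + 8 + 8 + 8 + 7 + 4 + 3 + 3 = 106 GB.
Lower bound: ⌈106/13⌉ = 9 hosts.
Also, 10 VMs each exceed 13/2 GB, and no two of those can share a host, so at least 10 hosts are needed.
A packing using 10 hosts:
  host 1: 12 = 12
  host 2: 12 = 12
  host 3: 11 = 11
  host 4: 11 = 11
  host 5: 10 + 3 = 13
  host 6: 9 + 4 = 13
  host 7: 8 + 3 = 11
  host 8: 8 = 8
  host 9: 8 = 8
  host 10: 7 = 7
This matches the lower bound, so 10 is optimal.

10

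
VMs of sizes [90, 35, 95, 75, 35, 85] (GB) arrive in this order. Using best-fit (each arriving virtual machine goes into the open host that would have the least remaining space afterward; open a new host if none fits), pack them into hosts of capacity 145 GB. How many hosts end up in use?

  90 → host 1 (new)  [load 90/145]
  35 → host 1  [load 125/145]
  95 → host 2 (new)  [load 95/145]
  75 → host 3 (new)  [load 75/145]
  35 → host 2  [load 130/145]
  85 → host 4 (new)  [load 85/145]
4 hosts opened.

4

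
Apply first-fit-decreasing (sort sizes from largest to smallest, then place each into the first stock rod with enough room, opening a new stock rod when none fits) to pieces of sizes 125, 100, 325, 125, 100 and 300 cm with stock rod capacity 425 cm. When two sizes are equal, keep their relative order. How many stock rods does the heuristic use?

Sorted descending: 325, 300, 125, 125, 100, 100.
  325 → stock rod 1 (new)  [load 325/425]
  300 → stock rod 2 (new)  [load 300/425]
  125 → stock rod 2  [load 425/425]
  125 → stock rod 3 (new)  [load 125/425]
  100 → stock rod 1  [load 425/425]
  100 → stock rod 3  [load 225/425]
3 stock rods opened.

3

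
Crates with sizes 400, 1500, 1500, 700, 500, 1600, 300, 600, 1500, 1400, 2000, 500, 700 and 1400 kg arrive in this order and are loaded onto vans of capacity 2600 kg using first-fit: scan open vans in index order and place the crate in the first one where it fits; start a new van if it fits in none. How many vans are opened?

7

  400 → van 1 (new)  [load 400/2600]
  1500 → van 1  [load 1900/2600]
  1500 → van 2 (new)  [load 1500/2600]
  700 → van 1  [load 2600/2600]
  500 → van 2  [load 2000/2600]
  1600 → van 3 (new)  [load 1600/2600]
  300 → van 2  [load 2300/2600]
  600 → van 3  [load 2200/2600]
  1500 → van 4 (new)  [load 1500/2600]
  1400 → van 5 (new)  [load 1400/2600]
  2000 → van 6 (new)  [load 2000/2600]
  500 → van 4  [load 2000/2600]
  700 → van 5  [load 2100/2600]
  1400 → van 7 (new)  [load 1400/2600]
7 vans opened.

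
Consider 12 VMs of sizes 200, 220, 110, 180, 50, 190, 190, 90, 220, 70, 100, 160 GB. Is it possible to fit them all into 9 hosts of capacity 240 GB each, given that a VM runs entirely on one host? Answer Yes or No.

Yes

A valid assignment using 9 hosts:
  host 1: 220 = 220
  host 2: 220 = 220
  host 3: 200 = 200
  host 4: 190 + 50 = 240
  host 5: 190 = 190
  host 6: 180 = 180
  host 7: 160 + 70 = 230
  host 8: 110 + 100 = 210
  host 9: 90 = 90
Every load is within 240 GB, so 9 hosts suffice.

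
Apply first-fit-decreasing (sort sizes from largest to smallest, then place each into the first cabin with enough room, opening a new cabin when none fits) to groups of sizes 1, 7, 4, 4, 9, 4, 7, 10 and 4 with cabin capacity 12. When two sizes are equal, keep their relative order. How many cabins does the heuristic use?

5

Sorted descending: 10, 9, 7, 7, 4, 4, 4, 4, 1.
  10 → cabin 1 (new)  [load 10/12]
  9 → cabin 2 (new)  [load 9/12]
  7 → cabin 3 (new)  [load 7/12]
  7 → cabin 4 (new)  [load 7/12]
  4 → cabin 3  [load 11/12]
  4 → cabin 4  [load 11/12]
  4 → cabin 5 (new)  [load 4/12]
  4 → cabin 5  [load 8/12]
  1 → cabin 1  [load 11/12]
5 cabins opened.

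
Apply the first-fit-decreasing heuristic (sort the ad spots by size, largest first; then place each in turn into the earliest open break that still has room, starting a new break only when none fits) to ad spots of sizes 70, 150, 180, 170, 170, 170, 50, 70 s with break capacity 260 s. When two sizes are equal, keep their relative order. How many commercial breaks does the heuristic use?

Sorted descending: 180, 170, 170, 170, 150, 70, 70, 50.
  180 → break 1 (new)  [load 180/260]
  170 → break 2 (new)  [load 170/260]
  170 → break 3 (new)  [load 170/260]
  170 → break 4 (new)  [load 170/260]
  150 → break 5 (new)  [load 150/260]
  70 → break 1  [load 250/260]
  70 → break 2  [load 240/260]
  50 → break 3  [load 220/260]
5 commercial breaks opened.

5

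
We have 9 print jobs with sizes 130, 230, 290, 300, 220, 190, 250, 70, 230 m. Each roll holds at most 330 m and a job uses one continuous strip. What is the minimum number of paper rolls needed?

Total = 300 + 290 + 250 + 230 + 230 + 220 + 190 + 130 + 70 = 1910 m.
Lower bound: ⌈1910/330⌉ = 6 paper rolls.
Also, 7 print jobs each exceed 165 m, and no two of those can share a roll, so at least 7 paper rolls are needed.
A packing using 7 paper rolls:
  roll 1: 300 = 300
  roll 2: 290 = 290
  roll 3: 250 + 70 = 320
  roll 4: 230 = 230
  roll 5: 230 = 230
  roll 6: 220 = 220
  roll 7: 190 + 130 = 320
This matches the lower bound, so 7 is optimal.

7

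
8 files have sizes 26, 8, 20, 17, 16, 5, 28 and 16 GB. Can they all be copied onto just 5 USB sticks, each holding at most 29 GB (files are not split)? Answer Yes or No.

No

Total = 136 GB; ⌈136/29⌉ = 5.
6 files each exceed half the capacity and cannot share a USB stick, forcing at least 6 USB sticks.
At least 6 USB sticks are required, but only 5 are allowed.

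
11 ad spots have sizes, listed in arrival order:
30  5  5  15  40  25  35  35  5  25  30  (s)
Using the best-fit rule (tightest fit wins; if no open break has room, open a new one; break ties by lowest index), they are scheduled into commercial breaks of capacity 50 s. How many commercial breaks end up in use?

  30 → break 1 (new)  [load 30/50]
  5 → break 1  [load 35/50]
  5 → break 1  [load 40/50]
  15 → break 2 (new)  [load 15/50]
  40 → break 3 (new)  [load 40/50]
  25 → break 2  [load 40/50]
  35 → break 4 (new)  [load 35/50]
  35 → break 5 (new)  [load 35/50]
  5 → break 1  [load 45/50]
  25 → break 6 (new)  [load 25/50]
  30 → break 7 (new)  [load 30/50]
7 commercial breaks opened.

7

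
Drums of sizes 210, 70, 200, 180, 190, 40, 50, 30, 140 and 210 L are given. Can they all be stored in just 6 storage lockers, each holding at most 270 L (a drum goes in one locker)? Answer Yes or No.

A valid assignment using 6 storage lockers:
  locker 1: 210 + 50 = 260
  locker 2: 210 + 40 = 250
  locker 3: 200 + 70 = 270
  locker 4: 190 + 30 = 220
  locker 5: 180 = 180
  locker 6: 140 = 140
Every load is within 270 L, so 6 storage lockers suffice.

Yes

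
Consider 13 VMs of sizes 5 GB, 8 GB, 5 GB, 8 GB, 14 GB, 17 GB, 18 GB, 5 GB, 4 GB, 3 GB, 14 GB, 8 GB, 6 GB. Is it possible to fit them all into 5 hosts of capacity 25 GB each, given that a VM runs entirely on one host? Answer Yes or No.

A valid assignment using 5 hosts:
  host 1: 18 + 6 = 24
  host 2: 17 + 8 = 25
  host 3: 14 + 8 + 3 = 25
  host 4: 14 + 8 = 22
  host 5: 5 + 5 + 5 + 4 = 19
Every load is within 25 GB, so 5 hosts suffice.

Yes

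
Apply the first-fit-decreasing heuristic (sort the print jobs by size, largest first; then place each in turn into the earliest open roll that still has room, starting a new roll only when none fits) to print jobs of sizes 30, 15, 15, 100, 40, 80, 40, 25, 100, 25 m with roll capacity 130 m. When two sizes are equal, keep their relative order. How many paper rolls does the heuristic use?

Sorted descending: 100, 100, 80, 40, 40, 30, 25, 25, 15, 15.
  100 → roll 1 (new)  [load 100/130]
  100 → roll 2 (new)  [load 100/130]
  80 → roll 3 (new)  [load 80/130]
  40 → roll 3  [load 120/130]
  40 → roll 4 (new)  [load 40/130]
  30 → roll 1  [load 130/130]
  25 → roll 2  [load 125/130]
  25 → roll 4  [load 65/130]
  15 → roll 4  [load 80/130]
  15 → roll 4  [load 95/130]
4 paper rolls opened.

4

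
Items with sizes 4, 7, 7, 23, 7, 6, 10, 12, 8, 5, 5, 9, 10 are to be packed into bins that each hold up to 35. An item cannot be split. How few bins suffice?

Total = 23 + 12 + 10 + 10 + 9 + 8 + 7 + 7 + 7 + 6 + 5 + 5 + 4 = 113.
Lower bound: ⌈113/35⌉ = 4 bins.
A packing using 4 bins:
  bin 1: 23 + 12 = 35
  bin 2: 10 + 10 + 9 + 6 = 35
  bin 3: 8 + 7 + 7 + 7 + 5 = 34
  bin 4: 5 + 4 = 9
This matches the lower bound, so 4 is optimal.

4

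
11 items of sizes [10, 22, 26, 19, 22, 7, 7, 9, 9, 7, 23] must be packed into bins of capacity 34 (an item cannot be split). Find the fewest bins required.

5

Total = 26 + 23 + 22 + 22 + 19 + 10 + 9 + 9 + 7 + 7 + 7 = 161.
Lower bound: ⌈161/34⌉ = 5 bins.
A packing using 5 bins:
  bin 1: 26 + 7 = 33
  bin 2: 23 + 10 = 33
  bin 3: 22 + 9 = 31
  bin 4: 22 + 9 = 31
  bin 5: 19 + 7 + 7 = 33
This matches the lower bound, so 5 is optimal.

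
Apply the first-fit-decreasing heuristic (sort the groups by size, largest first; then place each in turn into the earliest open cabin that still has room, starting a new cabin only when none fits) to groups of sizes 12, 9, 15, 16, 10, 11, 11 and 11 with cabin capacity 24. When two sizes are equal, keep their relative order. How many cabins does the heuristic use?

5

Sorted descending: 16, 15, 12, 11, 11, 11, 10, 9.
  16 → cabin 1 (new)  [load 16/24]
  15 → cabin 2 (new)  [load 15/24]
  12 → cabin 3 (new)  [load 12/24]
  11 → cabin 3  [load 23/24]
  11 → cabin 4 (new)  [load 11/24]
  11 → cabin 4  [load 22/24]
  10 → cabin 5 (new)  [load 10/24]
  9 → cabin 2  [load 24/24]
5 cabins opened.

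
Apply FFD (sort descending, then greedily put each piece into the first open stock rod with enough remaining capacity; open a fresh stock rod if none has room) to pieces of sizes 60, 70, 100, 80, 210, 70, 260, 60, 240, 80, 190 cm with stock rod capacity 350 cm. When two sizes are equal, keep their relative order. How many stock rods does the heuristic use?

Sorted descending: 260, 240, 210, 190, 100, 80, 80, 70, 70, 60, 60.
  260 → stock rod 1 (new)  [load 260/350]
  240 → stock rod 2 (new)  [load 240/350]
  210 → stock rod 3 (new)  [load 210/350]
  190 → stock rod 4 (new)  [load 190/350]
  100 → stock rod 2  [load 340/350]
  80 → stock rod 1  [load 340/350]
  80 → stock rod 3  [load 290/350]
  70 → stock rod 4  [load 260/350]
  70 → stock rod 4  [load 330/350]
  60 → stock rod 3  [load 350/350]
  60 → stock rod 5 (new)  [load 60/350]
5 stock rods opened.

5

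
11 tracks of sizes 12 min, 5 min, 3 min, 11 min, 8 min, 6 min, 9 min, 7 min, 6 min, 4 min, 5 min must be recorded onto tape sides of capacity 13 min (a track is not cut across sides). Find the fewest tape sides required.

7

Total = 12 + 11 + 9 + 8 + 7 + 6 + 6 + 5 + 5 + 4 + 3 = 76 min.
Lower bound: ⌈76/13⌉ = 6 tape sides.
A packing using 7 tape sides:
  side 1: 12 = 12
  side 2: 11 = 11
  side 3: 9 + 4 = 13
  side 4: 8 + 5 = 13
  side 5: 7 + 6 = 13
  side 6: 6 + 5 = 11
  side 7: 3 = 3
No arrangement into 6 tape sides stays within capacity, so 7 is optimal.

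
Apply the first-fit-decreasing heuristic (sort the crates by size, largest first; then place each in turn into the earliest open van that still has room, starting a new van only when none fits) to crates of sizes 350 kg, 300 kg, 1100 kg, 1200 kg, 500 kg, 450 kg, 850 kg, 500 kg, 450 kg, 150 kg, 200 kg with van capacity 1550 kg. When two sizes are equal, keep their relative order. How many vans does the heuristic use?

4

Sorted descending: 1200, 1100, 850, 500, 500, 450, 450, 350, 300, 200, 150.
  1200 → van 1 (new)  [load 1200/1550]
  1100 → van 2 (new)  [load 1100/1550]
  850 → van 3 (new)  [load 850/1550]
  500 → van 3  [load 1350/1550]
  500 → van 4 (new)  [load 500/1550]
  450 → van 2  [load 1550/1550]
  450 → van 4  [load 950/1550]
  350 → van 1  [load 1550/1550]
  300 → van 4  [load 1250/1550]
  200 → van 3  [load 1550/1550]
  150 → van 4  [load 1400/1550]
4 vans opened.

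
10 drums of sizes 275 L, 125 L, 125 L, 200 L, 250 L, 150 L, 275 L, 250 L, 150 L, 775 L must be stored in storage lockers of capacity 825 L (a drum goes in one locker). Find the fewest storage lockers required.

Total = 775 + 275 + 275 + 250 + 250 + 200 + 150 + 150 + 125 + 125 = 2575 L.
Lower bound: ⌈2575/825⌉ = 4 storage lockers.
A packing using 4 storage lockers:
  locker 1: 775 = 775
  locker 2: 275 + 275 + 250 = 800
  locker 3: 250 + 200 + 150 + 150 = 750
  locker 4: 125 + 125 = 250
This matches the lower bound, so 4 is optimal.

4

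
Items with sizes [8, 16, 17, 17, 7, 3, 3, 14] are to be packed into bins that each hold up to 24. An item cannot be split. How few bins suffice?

4

Total = 17 + 17 + 16 + 14 + 8 + 7 + 3 + 3 = 85.
Lower bound: ⌈85/24⌉ = 4 bins.
A packing using 4 bins:
  bin 1: 17 + 7 = 24
  bin 2: 17 + 3 + 3 = 23
  bin 3: 16 + 8 = 24
  bin 4: 14 = 14
This matches the lower bound, so 4 is optimal.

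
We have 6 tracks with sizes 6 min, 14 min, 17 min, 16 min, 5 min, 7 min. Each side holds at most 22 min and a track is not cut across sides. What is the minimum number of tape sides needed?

Total = 17 + 16 + 14 + 7 + 6 + 5 = 65 min.
Lower bound: ⌈65/22⌉ = 3 tape sides.
A packing using 3 tape sides:
  side 1: 17 + 5 = 22
  side 2: 16 + 6 = 22
  side 3: 14 + 7 = 21
This matches the lower bound, so 3 is optimal.

3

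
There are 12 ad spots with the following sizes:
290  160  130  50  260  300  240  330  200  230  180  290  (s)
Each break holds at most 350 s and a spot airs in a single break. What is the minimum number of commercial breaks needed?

Total = 330 + 300 + 290 + 290 + 260 + 240 + 230 + 200 + 180 + 160 + 130 + 50 = 2660 s.
Lower bound: ⌈2660/350⌉ = 8 commercial breaks.
Also, 9 ad spots each exceed 175 s, and no two of those can share a break, so at least 9 commercial breaks are needed.
A packing using 9 commercial breaks:
  break 1: 330 = 330
  break 2: 300 + 50 = 350
  break 3: 290 = 290
  break 4: 290 = 290
  break 5: 260 = 260
  break 6: 240 = 240
  break 7: 230 = 230
  break 8: 200 + 130 = 330
  break 9: 180 + 160 = 340
This matches the lower bound, so 9 is optimal.

9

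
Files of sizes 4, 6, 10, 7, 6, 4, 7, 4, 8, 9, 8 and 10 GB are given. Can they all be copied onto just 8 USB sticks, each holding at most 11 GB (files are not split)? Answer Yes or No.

Total = 83 GB; ⌈83/11⌉ = 8.
9 files each exceed half the capacity and cannot share a USB stick, forcing at least 9 USB sticks.
At least 9 USB sticks are required, but only 8 are allowed.

No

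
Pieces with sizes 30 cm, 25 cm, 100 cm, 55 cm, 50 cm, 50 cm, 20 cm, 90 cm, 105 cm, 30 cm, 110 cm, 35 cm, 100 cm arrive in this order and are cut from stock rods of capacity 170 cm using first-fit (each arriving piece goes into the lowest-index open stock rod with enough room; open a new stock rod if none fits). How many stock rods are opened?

  30 → stock rod 1 (new)  [load 30/170]
  25 → stock rod 1  [load 55/170]
  100 → stock rod 1  [load 155/170]
  55 → stock rod 2 (new)  [load 55/170]
  50 → stock rod 2  [load 105/170]
  50 → stock rod 2  [load 155/170]
  20 → stock rod 3 (new)  [load 20/170]
  90 → stock rod 3  [load 110/170]
  105 → stock rod 4 (new)  [load 105/170]
  30 → stock rod 3  [load 140/170]
  110 → stock rod 5 (new)  [load 110/170]
  35 → stock rod 4  [load 140/170]
  100 → stock rod 6 (new)  [load 100/170]
6 stock rods opened.

6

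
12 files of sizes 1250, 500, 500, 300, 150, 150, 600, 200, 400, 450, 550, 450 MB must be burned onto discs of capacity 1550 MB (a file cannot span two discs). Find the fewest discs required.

4

Total = 1250 + 600 + 550 + 500 + 500 + 450 + 450 + 400 + 300 + 200 + 150 + 150 = 5500 MB.
Lower bound: ⌈5500/1550⌉ = 4 discs.
A packing using 4 discs:
  disc 1: 1250 + 300 = 1550
  disc 2: 600 + 550 + 400 = 1550
  disc 3: 500 + 500 + 450 = 1450
  disc 4: 450 + 200 + 150 + 150 = 950
This matches the lower bound, so 4 is optimal.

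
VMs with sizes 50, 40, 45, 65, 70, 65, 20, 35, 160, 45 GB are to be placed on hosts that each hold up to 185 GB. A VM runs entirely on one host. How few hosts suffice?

Total = 160 + 70 + 65 + 65 + 50 + 45 + 45 + 40 + 35 + 20 = 595 GB.
Lower bound: ⌈595/185⌉ = 4 hosts.
A packing using 4 hosts:
  host 1: 160 + 20 = 180
  host 2: 70 + 65 + 50 = 185
  host 3: 65 + 45 + 45 = 155
  host 4: 40 + 35 = 75
This matches the lower bound, so 4 is optimal.

4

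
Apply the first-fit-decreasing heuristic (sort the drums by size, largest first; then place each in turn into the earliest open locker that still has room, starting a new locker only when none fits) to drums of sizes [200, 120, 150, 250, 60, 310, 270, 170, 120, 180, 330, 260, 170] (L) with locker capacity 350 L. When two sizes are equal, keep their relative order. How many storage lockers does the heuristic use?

9

Sorted descending: 330, 310, 270, 260, 250, 200, 180, 170, 170, 150, 120, 120, 60.
  330 → locker 1 (new)  [load 330/350]
  310 → locker 2 (new)  [load 310/350]
  270 → locker 3 (new)  [load 270/350]
  260 → locker 4 (new)  [load 260/350]
  250 → locker 5 (new)  [load 250/350]
  200 → locker 6 (new)  [load 200/350]
  180 → locker 7 (new)  [load 180/350]
  170 → locker 7  [load 350/350]
  170 → locker 8 (new)  [load 170/350]
  150 → locker 6  [load 350/350]
  120 → locker 8  [load 290/350]
  120 → locker 9 (new)  [load 120/350]
  60 → locker 3  [load 330/350]
9 storage lockers opened.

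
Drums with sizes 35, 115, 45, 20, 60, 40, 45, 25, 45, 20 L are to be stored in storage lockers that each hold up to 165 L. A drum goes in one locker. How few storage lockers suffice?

3

Total = 115 + 60 + 45 + 45 + 45 + 40 + 35 + 25 + 20 + 20 = 450 L.
Lower bound: ⌈450/165⌉ = 3 storage lockers.
A packing using 3 storage lockers:
  locker 1: 115 + 45 = 160
  locker 2: 60 + 45 + 45 = 150
  locker 3: 40 + 35 + 25 + 20 + 20 = 140
This matches the lower bound, so 3 is optimal.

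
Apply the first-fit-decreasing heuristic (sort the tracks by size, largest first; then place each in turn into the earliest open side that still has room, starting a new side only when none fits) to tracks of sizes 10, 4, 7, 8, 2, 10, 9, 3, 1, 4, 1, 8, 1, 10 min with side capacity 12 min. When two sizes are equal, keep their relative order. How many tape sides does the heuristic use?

7

Sorted descending: 10, 10, 10, 9, 8, 8, 7, 4, 4, 3, 2, 1, 1, 1.
  10 → side 1 (new)  [load 10/12]
  10 → side 2 (new)  [load 10/12]
  10 → side 3 (new)  [load 10/12]
  9 → side 4 (new)  [load 9/12]
  8 → side 5 (new)  [load 8/12]
  8 → side 6 (new)  [load 8/12]
  7 → side 7 (new)  [load 7/12]
  4 → side 5  [load 12/12]
  4 → side 6  [load 12/12]
  3 → side 4  [load 12/12]
  2 → side 1  [load 12/12]
  1 → side 2  [load 11/12]
  1 → side 2  [load 12/12]
  1 → side 3  [load 11/12]
7 tape sides opened.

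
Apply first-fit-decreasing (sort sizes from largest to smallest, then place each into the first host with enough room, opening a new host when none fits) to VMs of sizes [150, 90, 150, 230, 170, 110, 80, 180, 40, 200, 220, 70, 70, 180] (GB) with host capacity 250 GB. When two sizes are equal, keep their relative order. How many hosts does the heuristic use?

9

Sorted descending: 230, 220, 200, 180, 180, 170, 150, 150, 110, 90, 80, 70, 70, 40.
  230 → host 1 (new)  [load 230/250]
  220 → host 2 (new)  [load 220/250]
  200 → host 3 (new)  [load 200/250]
  180 → host 4 (new)  [load 180/250]
  180 → host 5 (new)  [load 180/250]
  170 → host 6 (new)  [load 170/250]
  150 → host 7 (new)  [load 150/250]
  150 → host 8 (new)  [load 150/250]
  110 → host 9 (new)  [load 110/250]
  90 → host 7  [load 240/250]
  80 → host 6  [load 250/250]
  70 → host 4  [load 250/250]
  70 → host 5  [load 250/250]
  40 → host 3  [load 240/250]
9 hosts opened.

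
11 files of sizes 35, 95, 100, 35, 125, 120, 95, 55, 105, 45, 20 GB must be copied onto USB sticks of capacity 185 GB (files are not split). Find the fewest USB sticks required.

Total = 125 + 120 + 105 + 100 + 95 + 95 + 55 + 45 + 35 + 35 + 20 = 830 GB.
Lower bound: ⌈830/185⌉ = 5 USB sticks.
Also, 6 files each exceed 185/2 GB, and no two of those can share a USB stick, so at least 6 USB sticks are needed.
A packing using 6 USB sticks:
  USB stick 1: 125 + 55 = 180
  USB stick 2: 120 + 45 + 20 = 185
  USB stick 3: 105 + 35 + 35 = 175
  USB stick 4: 100 = 100
  USB stick 5: 95 = 95
  USB stick 6: 95 = 95
This matches the lower bound, so 6 is optimal.

6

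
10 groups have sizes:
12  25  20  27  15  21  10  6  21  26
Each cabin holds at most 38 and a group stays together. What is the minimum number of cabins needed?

6

Total = 27 + 26 + 25 + 21 + 21 + 20 + 15 + 12 + 10 + 6 = 183.
Lower bound: ⌈183/38⌉ = 5 cabins.
Also, 6 groups each exceed 19, and no two of those can share a cabin, so at least 6 cabins are needed.
A packing using 6 cabins:
  cabin 1: 27 + 10 = 37
  cabin 2: 26 + 12 = 38
  cabin 3: 25 + 6 = 31
  cabin 4: 21 + 15 = 36
  cabin 5: 21 = 21
  cabin 6: 20 = 20
This matches the lower bound, so 6 is optimal.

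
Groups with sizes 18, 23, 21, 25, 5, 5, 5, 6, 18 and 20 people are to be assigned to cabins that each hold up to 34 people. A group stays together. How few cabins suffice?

Total = 25 + 23 + 21 + 20 + 18 + 18 + 6 + 5 + 5 + 5 = 146 people.
Lower bound: ⌈146/34⌉ = 5 cabins.
Also, 6 groups each exceed 17 people, and no two of those can share a cabin, so at least 6 cabins are needed.
A packing using 6 cabins:
  cabin 1: 25 + 6 = 31
  cabin 2: 23 + 5 + 5 = 33
  cabin 3: 21 + 5 = 26
  cabin 4: 20 = 20
  cabin 5: 18 = 18
  cabin 6: 18 = 18
This matches the lower bound, so 6 is optimal.

6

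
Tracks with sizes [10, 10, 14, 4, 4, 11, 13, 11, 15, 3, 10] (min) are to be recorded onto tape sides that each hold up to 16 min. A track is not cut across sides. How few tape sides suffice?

8

Total = 15 + 14 + 13 + 11 + 11 + 10 + 10 + 10 + 4 + 4 + 3 = 105 min.
Lower bound: ⌈105/16⌉ = 7 tape sides.
Also, 8 tracks each exceed 8 min, and no two of those can share a side, so at least 8 tape sides are needed.
A packing using 8 tape sides:
  side 1: 15 = 15
  side 2: 14 = 14
  side 3: 13 + 3 = 16
  side 4: 11 + 4 = 15
  side 5: 11 + 4 = 15
  side 6: 10 = 10
  side 7: 10 = 10
  side 8: 10 = 10
This matches the lower bound, so 8 is optimal.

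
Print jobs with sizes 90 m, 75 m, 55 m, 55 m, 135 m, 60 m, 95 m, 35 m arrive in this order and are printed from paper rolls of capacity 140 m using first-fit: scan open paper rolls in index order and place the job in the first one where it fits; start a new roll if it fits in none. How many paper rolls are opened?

  90 → roll 1 (new)  [load 90/140]
  75 → roll 2 (new)  [load 75/140]
  55 → roll 2  [load 130/140]
  55 → roll 3 (new)  [load 55/140]
  135 → roll 4 (new)  [load 135/140]
  60 → roll 3  [load 115/140]
  95 → roll 5 (new)  [load 95/140]
  35 → roll 1  [load 125/140]
5 paper rolls opened.

5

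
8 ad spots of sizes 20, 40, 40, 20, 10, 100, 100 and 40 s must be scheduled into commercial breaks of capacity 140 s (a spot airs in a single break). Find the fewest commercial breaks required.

Total = 100 + 100 + 40 + 40 + 40 + 20 + 20 + 10 = 370 s.
Lower bound: ⌈370/140⌉ = 3 commercial breaks.
A packing using 3 commercial breaks:
  break 1: 100 + 40 = 140
  break 2: 100 + 40 = 140
  break 3: 40 + 20 + 20 + 10 = 90
This matches the lower bound, so 3 is optimal.

3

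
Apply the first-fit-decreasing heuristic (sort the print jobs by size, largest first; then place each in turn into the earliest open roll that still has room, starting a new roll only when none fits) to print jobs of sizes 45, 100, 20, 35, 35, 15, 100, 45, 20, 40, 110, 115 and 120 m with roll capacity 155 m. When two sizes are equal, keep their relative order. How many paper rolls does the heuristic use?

Sorted descending: 120, 115, 110, 100, 100, 45, 45, 40, 35, 35, 20, 20, 15.
  120 → roll 1 (new)  [load 120/155]
  115 → roll 2 (new)  [load 115/155]
  110 → roll 3 (new)  [load 110/155]
  100 → roll 4 (new)  [load 100/155]
  100 → roll 5 (new)  [load 100/155]
  45 → roll 3  [load 155/155]
  45 → roll 4  [load 145/155]
  40 → roll 2  [load 155/155]
  35 → roll 1  [load 155/155]
  35 → roll 5  [load 135/155]
  20 → roll 5  [load 155/155]
  20 → roll 6 (new)  [load 20/155]
  15 → roll 6  [load 35/155]
6 paper rolls opened.

6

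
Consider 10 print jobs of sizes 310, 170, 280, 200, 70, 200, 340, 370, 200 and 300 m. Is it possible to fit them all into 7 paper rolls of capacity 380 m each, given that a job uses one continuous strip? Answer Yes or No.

Total = 2440 m; ⌈2440/380⌉ = 7.
8 print jobs each exceed half the capacity and cannot share a roll, forcing at least 8 paper rolls.
At least 8 paper rolls are required, but only 7 are allowed.

No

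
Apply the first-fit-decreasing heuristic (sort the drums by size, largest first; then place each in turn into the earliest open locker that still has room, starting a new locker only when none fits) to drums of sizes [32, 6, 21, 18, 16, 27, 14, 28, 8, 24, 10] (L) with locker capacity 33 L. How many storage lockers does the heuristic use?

Sorted descending: 32, 28, 27, 24, 21, 18, 16, 14, 10, 8, 6.
  32 → locker 1 (new)  [load 32/33]
  28 → locker 2 (new)  [load 28/33]
  27 → locker 3 (new)  [load 27/33]
  24 → locker 4 (new)  [load 24/33]
  21 → locker 5 (new)  [load 21/33]
  18 → locker 6 (new)  [load 18/33]
  16 → locker 7 (new)  [load 16/33]
  14 → locker 6  [load 32/33]
  10 → locker 5  [load 31/33]
  8 → locker 4  [load 32/33]
  6 → locker 3  [load 33/33]
7 storage lockers opened.

7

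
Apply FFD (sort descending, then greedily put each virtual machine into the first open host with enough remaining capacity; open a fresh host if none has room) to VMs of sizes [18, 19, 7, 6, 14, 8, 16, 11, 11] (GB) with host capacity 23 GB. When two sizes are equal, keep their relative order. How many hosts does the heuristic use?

6

Sorted descending: 19, 18, 16, 14, 11, 11, 8, 7, 6.
  19 → host 1 (new)  [load 19/23]
  18 → host 2 (new)  [load 18/23]
  16 → host 3 (new)  [load 16/23]
  14 → host 4 (new)  [load 14/23]
  11 → host 5 (new)  [load 11/23]
  11 → host 5  [load 22/23]
  8 → host 4  [load 22/23]
  7 → host 3  [load 23/23]
  6 → host 6 (new)  [load 6/23]
6 hosts opened.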